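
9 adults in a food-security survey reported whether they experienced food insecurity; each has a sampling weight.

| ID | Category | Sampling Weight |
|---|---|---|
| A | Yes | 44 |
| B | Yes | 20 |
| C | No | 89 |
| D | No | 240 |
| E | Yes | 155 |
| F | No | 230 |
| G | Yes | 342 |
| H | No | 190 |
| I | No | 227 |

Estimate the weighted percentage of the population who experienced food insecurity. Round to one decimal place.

36.5

Sum of weights for 'Yes' = 44 + 20 + 155 + 342 = 561
Total weight = 1537
Weighted proportion = 561 / 1537 = 0.36499675 → 36.499675%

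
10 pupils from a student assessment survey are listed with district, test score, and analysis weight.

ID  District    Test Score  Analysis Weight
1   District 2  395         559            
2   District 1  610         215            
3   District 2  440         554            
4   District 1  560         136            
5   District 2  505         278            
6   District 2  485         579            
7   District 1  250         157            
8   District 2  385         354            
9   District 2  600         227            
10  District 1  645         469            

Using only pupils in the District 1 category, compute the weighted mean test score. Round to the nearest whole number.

District 1 rows: 2, 4, 7, 10
Weighted sum = 610×215 + 560×136 + 250×157 + 645×469
  = 549065
Sum of weights = 215 + 136 + 157 + 469 = 977
Weighted mean = 549065 / 977 = 561.99079

562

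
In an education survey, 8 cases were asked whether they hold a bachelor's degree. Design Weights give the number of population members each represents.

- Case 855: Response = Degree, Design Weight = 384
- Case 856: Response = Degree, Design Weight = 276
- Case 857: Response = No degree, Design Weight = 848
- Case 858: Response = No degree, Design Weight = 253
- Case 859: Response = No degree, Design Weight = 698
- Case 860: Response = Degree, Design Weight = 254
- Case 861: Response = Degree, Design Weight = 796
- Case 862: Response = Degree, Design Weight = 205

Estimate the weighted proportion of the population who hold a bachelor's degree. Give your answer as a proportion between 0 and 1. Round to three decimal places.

0.516

Sum of weights for 'Degree' = 384 + 276 + 254 + 796 + 205 = 1915
Total weight = 384 + 276 + 848 + 253 + 698 + 254 + 796 + 205 = 3714
Weighted proportion = 1915 / 3714 = 0.51561659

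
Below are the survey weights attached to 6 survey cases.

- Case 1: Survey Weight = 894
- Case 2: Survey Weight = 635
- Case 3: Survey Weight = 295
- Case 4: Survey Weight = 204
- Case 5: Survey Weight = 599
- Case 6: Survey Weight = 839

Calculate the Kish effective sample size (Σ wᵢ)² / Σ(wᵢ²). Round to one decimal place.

5.0

Σ wᵢ = 894 + 635 + 295 + 204 + 599 + 839 = 3466
Σ wᵢ² = 799236 + 403225 + 87025 + 41616 + 358801 + 703921 = 2393824
n_eff = 3466² / 2393824 = 12013156 / 2393824 = 5.0183957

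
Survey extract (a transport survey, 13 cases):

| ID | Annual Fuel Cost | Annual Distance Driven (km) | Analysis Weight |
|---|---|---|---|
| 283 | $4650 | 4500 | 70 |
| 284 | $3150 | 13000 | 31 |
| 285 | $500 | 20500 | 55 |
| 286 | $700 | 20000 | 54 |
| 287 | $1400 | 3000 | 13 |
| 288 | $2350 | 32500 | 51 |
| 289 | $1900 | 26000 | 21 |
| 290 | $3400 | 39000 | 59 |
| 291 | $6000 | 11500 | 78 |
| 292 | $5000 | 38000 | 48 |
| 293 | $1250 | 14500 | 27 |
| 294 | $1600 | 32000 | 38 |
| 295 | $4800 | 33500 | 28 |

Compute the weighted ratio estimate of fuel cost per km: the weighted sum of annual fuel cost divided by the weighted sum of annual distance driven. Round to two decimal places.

Σ wᵢ·y = 1803950
Σ wᵢ·x = 12735500
Ratio = 1803950 / 12735500 = 0.14164736

0.14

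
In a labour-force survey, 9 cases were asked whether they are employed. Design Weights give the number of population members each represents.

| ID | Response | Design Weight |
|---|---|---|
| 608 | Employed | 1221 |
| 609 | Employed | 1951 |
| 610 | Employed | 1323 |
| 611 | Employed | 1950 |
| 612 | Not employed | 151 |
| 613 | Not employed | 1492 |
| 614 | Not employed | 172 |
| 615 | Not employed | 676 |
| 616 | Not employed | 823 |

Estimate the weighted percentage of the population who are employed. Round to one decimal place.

66.0

Sum of weights for 'Employed' = 1221 + 1951 + 1323 + 1950 = 6445
Total weight = 1221 + 1951 + 1323 + 1950 + 151 + 1492 + 172 + 676 + 823 = 9759
Weighted proportion = 6445 / 9759 = 0.66041603 → 66.041603%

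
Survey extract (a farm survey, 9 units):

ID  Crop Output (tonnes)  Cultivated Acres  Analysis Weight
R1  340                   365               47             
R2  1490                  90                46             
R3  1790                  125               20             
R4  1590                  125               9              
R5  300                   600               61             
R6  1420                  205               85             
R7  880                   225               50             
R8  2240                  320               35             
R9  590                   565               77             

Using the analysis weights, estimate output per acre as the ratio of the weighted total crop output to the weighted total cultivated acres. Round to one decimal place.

Σ wᵢ·y = 340×47 + 1490×46 + 1790×20 + 1590×9 + 300×61 + 1420×85 + 880×50 + 2240×35 + 590×77
  = 15980 + 68540 + 35800 + 14310 + 18300 + 120700 + 44000 + 78400 + 45430 = 441460
Σ wᵢ·x = 365×47 + 90×46 + 125×20 + 125×9 + 600×61 + 205×85 + 225×50 + 320×35 + 565×77
  = 17155 + 4140 + 2500 + 1125 + 36600 + 17425 + 11250 + 11200 + 43505 = 144900
Ratio = 441460 / 144900 = 3.0466529

3.0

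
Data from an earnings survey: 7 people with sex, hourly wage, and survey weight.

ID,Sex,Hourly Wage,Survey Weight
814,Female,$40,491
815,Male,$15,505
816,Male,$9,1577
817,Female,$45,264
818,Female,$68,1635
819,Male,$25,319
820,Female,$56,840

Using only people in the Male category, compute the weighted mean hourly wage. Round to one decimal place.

12.4

Male rows: 815, 816, 819
Weighted sum = 15×505 + 9×1577 + 25×319
  = 7575 + 14193 + 7975 = 29743
Sum of weights = 505 + 1577 + 319 = 2401
Weighted mean = 29743 / 2401 = 12.387755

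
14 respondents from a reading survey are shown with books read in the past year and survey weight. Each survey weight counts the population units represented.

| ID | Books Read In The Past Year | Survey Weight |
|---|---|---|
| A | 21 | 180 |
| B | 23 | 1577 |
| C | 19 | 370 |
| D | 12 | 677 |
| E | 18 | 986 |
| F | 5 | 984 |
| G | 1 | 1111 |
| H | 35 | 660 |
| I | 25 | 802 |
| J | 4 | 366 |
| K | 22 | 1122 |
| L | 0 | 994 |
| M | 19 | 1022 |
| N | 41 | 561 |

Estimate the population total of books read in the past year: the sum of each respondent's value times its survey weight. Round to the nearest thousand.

Weighted total = 190701

191000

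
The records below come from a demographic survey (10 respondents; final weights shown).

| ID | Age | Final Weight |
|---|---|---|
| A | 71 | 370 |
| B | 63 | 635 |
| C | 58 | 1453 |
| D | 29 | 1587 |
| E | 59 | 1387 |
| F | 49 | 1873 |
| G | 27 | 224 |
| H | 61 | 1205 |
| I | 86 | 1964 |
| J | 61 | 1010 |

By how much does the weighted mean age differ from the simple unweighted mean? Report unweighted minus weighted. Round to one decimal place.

-1.7

Unweighted sum = 564
Unweighted mean = 564 / 10 = 56.4
Weighted sum = 71×370 + 63×635 + 58×1453 + 29×1587 + 59×1387 + 49×1873 + 27×224 + 61×1205 + 86×1964 + 61×1010
  = 26270 + 40005 + 84274 + 46023 + 81833 + 91777 + 6048 + 73505 + 168904 + 61610 = 680249
Sum of weights = 370 + 635 + 1453 + 1587 + 1387 + 1873 + 224 + 1205 + 1964 + 1010 = 11708
Weighted mean = 680249 / 11708 = 58.101213
Difference (unweighted minus weighted) = -1.7012128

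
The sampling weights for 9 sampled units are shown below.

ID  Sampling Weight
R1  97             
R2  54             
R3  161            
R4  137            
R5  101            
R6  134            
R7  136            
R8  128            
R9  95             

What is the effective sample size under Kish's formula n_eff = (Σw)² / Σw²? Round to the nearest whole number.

8

Σ wᵢ = 97 + 54 + 161 + 137 + 101 + 134 + 136 + 128 + 95 = 1043
Σ wᵢ² = 9409 + 2916 + 25921 + 18769 + 10201 + 17956 + 18496 + 16384 + 9025 = 129077
n_eff = 1043² / 129077 = 1087849 / 129077 = 8.4279074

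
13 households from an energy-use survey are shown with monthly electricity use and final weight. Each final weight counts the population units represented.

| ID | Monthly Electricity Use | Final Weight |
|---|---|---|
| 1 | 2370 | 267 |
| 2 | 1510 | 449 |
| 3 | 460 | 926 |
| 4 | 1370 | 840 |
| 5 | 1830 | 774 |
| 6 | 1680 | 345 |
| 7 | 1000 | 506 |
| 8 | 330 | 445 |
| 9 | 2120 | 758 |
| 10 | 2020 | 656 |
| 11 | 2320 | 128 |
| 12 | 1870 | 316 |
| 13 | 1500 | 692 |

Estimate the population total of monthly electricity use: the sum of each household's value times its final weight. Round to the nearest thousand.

10394000

Weighted total = 10394370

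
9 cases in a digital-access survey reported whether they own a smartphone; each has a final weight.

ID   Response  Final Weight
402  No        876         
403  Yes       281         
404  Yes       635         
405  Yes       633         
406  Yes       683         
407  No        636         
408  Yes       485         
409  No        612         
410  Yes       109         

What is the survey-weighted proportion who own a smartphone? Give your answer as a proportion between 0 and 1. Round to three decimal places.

Sum of weights for 'Yes' = 281 + 635 + 633 + 683 + 485 + 109 = 2826
Total weight = 876 + 281 + 635 + 633 + 683 + 636 + 485 + 612 + 109 = 4950
Weighted proportion = 2826 / 4950 = 0.57090909

0.571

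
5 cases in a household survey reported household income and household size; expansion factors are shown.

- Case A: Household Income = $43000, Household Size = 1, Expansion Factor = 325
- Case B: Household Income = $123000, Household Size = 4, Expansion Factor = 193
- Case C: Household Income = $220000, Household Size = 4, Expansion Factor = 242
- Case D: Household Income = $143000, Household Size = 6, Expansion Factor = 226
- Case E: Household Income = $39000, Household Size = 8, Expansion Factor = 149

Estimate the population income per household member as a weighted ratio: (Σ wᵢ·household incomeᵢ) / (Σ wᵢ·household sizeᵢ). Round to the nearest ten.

27980

Σ wᵢ·y = 43000×325 + 123000×193 + 220000×242 + 143000×226 + 39000×149
  = 129083000
Σ wᵢ·x = 1×325 + 4×193 + 4×242 + 6×226 + 8×149
  = 325 + 772 + 968 + 1356 + 1192 = 4613
Ratio = 129083000 / 4613 = 27982.441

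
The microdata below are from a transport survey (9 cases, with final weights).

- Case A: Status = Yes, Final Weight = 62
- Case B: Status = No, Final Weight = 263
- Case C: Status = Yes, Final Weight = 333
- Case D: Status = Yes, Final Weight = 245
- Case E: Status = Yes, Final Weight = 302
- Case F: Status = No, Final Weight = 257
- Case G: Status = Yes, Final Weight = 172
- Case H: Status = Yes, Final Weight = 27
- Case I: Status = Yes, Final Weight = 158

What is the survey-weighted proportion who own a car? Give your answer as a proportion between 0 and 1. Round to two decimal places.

Sum of weights for 'Yes' = 62 + 333 + 245 + 302 + 172 + 27 + 158 = 1299
Total weight = 62 + 263 + 333 + 245 + 302 + 257 + 172 + 27 + 158 = 1819
Weighted proportion = 1299 / 1819 = 0.71412864

0.71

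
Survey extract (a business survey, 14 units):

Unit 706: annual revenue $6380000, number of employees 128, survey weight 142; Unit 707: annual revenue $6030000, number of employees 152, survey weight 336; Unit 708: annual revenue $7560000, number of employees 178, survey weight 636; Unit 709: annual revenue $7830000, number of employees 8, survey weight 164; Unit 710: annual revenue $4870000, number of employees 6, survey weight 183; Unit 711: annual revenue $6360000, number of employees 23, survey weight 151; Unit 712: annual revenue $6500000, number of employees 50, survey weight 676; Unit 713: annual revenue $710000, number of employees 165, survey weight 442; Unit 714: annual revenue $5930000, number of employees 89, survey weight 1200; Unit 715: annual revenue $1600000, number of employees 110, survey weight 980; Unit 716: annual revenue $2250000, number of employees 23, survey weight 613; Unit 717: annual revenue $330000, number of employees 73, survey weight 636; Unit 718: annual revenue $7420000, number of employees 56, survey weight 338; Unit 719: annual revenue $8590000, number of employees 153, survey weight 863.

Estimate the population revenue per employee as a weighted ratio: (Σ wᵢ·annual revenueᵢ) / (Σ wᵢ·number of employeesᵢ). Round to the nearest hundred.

Σ wᵢ·y = 35777970000
Σ wᵢ·x = 721163
Ratio = 35777970000 / 721163 = 49611.489

49600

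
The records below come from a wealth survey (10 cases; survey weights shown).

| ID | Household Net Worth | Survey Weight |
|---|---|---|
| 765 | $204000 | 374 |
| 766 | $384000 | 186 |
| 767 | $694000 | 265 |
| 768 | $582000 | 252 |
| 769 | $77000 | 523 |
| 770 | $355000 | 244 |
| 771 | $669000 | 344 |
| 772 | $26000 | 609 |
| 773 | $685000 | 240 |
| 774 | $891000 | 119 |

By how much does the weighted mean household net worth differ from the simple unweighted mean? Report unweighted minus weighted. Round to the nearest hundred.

Unweighted sum = 204000 + 384000 + 694000 + 582000 + 77000 + 355000 + 669000 + 26000 + 685000 + 891000 = 4567000
Unweighted mean = 4567000 / 10 = 456700
Weighted sum = 204000×374 + 384000×186 + 694000×265 + 582000×252 + 77000×523 + 355000×244 + 669000×344 + 26000×609 + 685000×240 + 891000×119
  = 1121584000
Sum of weights = 3156
Weighted mean = 1121584000 / 3156 = 355381.5
Difference (unweighted minus weighted) = 101318.5

101300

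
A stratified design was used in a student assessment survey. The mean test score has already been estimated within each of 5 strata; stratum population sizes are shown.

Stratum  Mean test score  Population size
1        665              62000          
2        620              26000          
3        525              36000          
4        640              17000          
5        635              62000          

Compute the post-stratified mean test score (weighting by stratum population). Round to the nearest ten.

620

Σ Nₕ·x̄ₕ = 126500000
Σ Nₕ = 62000 + 26000 + 36000 + 17000 + 62000 = 203000
Overall mean = 126500000 / 203000 = 623.15271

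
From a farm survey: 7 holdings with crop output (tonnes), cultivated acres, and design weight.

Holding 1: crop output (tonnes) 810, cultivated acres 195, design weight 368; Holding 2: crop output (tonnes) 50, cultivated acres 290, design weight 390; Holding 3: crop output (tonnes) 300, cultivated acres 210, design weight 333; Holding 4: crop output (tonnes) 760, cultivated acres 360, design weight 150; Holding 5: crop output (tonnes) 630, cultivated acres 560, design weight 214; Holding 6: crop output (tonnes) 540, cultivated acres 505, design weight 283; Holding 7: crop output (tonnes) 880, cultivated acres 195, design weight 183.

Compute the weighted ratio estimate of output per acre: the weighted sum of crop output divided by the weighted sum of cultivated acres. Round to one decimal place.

1.6

Σ wᵢ·y = 810×368 + 50×390 + 300×333 + 760×150 + 630×214 + 540×283 + 880×183
  = 298080 + 19500 + 99900 + 114000 + 134820 + 152820 + 161040 = 980160
Σ wᵢ·x = 195×368 + 290×390 + 210×333 + 360×150 + 560×214 + 505×283 + 195×183
  = 607230
Ratio = 980160 / 607230 = 1.6141495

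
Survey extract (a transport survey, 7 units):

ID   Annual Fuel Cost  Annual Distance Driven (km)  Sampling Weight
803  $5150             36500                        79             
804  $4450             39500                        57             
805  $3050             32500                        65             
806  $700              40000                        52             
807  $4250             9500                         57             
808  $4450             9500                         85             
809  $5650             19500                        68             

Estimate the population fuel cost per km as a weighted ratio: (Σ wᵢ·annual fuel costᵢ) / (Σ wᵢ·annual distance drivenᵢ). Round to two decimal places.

0.16

Σ wᵢ·y = 5150×79 + 4450×57 + 3050×65 + 700×52 + 4250×57 + 4450×85 + 5650×68
  = 406850 + 253650 + 198250 + 36400 + 242250 + 378250 + 384200 = 1899850
Σ wᵢ·x = 36500×79 + 39500×57 + 32500×65 + 40000×52 + 9500×57 + 9500×85 + 19500×68
  = 2883500 + 2251500 + 2112500 + 2080000 + 541500 + 807500 + 1326000 = 12002500
Ratio = 1899850 / 12002500 = 0.15828786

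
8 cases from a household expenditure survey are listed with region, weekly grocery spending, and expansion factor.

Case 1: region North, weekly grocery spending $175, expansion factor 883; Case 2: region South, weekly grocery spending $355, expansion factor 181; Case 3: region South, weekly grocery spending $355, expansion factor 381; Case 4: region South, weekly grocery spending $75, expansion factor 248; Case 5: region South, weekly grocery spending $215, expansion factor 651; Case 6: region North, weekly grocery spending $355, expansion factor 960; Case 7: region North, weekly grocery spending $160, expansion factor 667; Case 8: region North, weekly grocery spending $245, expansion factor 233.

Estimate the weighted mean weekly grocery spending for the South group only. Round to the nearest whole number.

South rows: 2, 3, 4, 5
Weighted sum = 358075
Sum of weights = 181 + 381 + 248 + 651 = 1461
Weighted mean = 358075 / 1461 = 245.08898

245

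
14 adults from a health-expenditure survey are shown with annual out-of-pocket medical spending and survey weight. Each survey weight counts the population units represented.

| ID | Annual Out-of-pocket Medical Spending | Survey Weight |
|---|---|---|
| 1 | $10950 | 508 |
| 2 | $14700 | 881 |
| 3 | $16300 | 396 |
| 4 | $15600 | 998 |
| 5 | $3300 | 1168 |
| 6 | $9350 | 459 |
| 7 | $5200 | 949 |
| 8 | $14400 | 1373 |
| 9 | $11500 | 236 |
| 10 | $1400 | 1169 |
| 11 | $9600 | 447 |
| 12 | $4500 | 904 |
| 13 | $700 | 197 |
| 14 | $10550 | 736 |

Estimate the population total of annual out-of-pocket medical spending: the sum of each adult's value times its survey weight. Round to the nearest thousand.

94001000

Weighted total = 94001450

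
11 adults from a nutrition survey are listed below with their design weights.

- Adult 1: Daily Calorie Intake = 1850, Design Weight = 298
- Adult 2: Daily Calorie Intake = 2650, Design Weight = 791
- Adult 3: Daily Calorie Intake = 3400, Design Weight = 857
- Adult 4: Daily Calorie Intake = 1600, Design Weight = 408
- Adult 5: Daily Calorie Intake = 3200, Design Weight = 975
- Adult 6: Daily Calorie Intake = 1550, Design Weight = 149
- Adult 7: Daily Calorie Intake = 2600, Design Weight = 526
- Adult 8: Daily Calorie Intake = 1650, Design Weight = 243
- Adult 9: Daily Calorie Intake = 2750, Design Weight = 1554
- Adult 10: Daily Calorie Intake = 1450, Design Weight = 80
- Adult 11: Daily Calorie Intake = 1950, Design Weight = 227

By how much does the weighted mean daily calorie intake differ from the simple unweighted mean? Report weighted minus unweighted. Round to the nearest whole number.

Unweighted sum = 24650
Unweighted mean = 24650 / 11 = 2240.9091
Weighted sum = 1850×298 + 2650×791 + 3400×857 + 1600×408 + 3200×975 + 1550×149 + 2600×526 + 1650×243 + 2750×1554 + 1450×80 + 1950×227
  = 551300 + 2096150 + 2913800 + 652800 + 3120000 + 230950 + 1367600 + 400950 + 4273500 + 116000 + 442650 = 16165700
Sum of weights = 298 + 791 + 857 + 408 + 975 + 149 + 526 + 243 + 1554 + 80 + 227 = 6108
Weighted mean = 16165700 / 6108 = 2646.6437
Difference (weighted minus unweighted) = 405.73465

406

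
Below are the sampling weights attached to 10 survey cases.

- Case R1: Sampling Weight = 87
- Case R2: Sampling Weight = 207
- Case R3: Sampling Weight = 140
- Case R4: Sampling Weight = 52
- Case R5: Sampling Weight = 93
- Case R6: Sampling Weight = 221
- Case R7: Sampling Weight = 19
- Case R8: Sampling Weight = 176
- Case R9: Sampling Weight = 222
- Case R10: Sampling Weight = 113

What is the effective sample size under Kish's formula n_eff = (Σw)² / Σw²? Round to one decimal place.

Σ wᵢ = 87 + 207 + 140 + 52 + 93 + 221 + 19 + 176 + 222 + 113 = 1330
Σ wᵢ² = 7569 + 42849 + 19600 + 2704 + 8649 + 48841 + 361 + 30976 + 49284 + 12769 = 223602
n_eff = 1330² / 223602 = 1768900 / 223602 = 7.910931

7.9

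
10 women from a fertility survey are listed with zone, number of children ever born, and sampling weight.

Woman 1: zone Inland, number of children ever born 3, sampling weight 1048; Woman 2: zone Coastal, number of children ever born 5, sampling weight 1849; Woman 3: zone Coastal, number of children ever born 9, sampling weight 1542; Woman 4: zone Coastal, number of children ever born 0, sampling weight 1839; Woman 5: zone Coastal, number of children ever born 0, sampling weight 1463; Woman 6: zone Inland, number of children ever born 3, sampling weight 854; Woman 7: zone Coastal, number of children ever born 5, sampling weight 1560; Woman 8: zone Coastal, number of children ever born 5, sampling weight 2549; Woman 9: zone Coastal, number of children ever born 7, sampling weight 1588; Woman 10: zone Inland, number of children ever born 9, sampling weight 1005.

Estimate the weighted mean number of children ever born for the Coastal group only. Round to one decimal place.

4.4

Coastal rows: 2, 3, 4, 5, 7, 8, 9
Weighted sum = 5×1849 + 9×1542 + 0×1839 + 0×1463 + 5×1560 + 5×2549 + 7×1588
  = 9245 + 13878 + 0 + 0 + 7800 + 12745 + 11116 = 54784
Sum of weights = 1849 + 1542 + 1839 + 1463 + 1560 + 2549 + 1588 = 12390
Weighted mean = 54784 / 12390 = 4.4216303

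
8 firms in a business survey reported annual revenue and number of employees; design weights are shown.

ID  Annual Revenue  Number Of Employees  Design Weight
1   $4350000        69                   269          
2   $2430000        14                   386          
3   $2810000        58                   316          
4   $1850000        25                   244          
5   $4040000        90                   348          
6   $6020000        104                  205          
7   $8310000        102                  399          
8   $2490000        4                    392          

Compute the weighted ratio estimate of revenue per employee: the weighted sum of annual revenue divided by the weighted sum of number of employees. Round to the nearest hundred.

72400

Σ wᵢ·y = 10379280000
Σ wᵢ·x = 69×269 + 14×386 + 58×316 + 25×244 + 90×348 + 104×205 + 102×399 + 4×392
  = 18561 + 5404 + 18328 + 6100 + 31320 + 21320 + 40698 + 1568 = 143299
Ratio = 10379280000 / 143299 = 72430.931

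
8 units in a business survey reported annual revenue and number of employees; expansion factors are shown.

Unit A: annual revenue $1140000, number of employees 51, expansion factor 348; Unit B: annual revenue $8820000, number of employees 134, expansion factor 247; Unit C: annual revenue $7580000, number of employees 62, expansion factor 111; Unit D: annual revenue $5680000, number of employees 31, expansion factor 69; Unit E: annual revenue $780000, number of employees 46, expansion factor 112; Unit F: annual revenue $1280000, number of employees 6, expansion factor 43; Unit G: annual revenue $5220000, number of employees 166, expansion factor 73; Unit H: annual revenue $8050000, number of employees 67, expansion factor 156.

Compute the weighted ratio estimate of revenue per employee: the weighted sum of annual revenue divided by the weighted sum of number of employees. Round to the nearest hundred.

Σ wᵢ·y = 1140000×348 + 8820000×247 + 7580000×111 + 5680000×69 + 780000×112 + 1280000×43 + 5220000×73 + 8050000×156
  = 396720000 + 2178540000 + 841380000 + 391920000 + 87360000 + 55040000 + 381060000 + 1255800000 = 5587820000
Σ wᵢ·x = 87847
Ratio = 5587820000 / 87847 = 63608.547

63600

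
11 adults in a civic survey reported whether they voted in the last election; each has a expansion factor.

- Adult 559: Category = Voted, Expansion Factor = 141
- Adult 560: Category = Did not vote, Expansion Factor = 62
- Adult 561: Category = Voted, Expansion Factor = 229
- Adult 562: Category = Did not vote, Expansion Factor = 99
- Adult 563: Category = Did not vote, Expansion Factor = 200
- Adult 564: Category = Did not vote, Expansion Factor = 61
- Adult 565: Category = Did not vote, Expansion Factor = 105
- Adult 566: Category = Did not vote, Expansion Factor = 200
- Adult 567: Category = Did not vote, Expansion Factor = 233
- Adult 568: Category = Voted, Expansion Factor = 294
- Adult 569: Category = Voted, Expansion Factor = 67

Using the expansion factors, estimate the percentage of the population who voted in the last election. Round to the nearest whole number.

Sum of weights for 'Voted' = 141 + 229 + 294 + 67 = 731
Total weight = 141 + 62 + 229 + 99 + 200 + 61 + 105 + 200 + 233 + 294 + 67 = 1691
Weighted proportion = 731 / 1691 = 0.43228859 → 43.228859%

43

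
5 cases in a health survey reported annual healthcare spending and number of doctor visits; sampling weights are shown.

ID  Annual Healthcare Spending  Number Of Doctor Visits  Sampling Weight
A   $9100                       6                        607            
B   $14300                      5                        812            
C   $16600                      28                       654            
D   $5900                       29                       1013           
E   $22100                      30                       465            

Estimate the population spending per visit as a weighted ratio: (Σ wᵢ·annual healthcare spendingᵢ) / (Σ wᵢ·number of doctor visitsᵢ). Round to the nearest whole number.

638

Σ wᵢ·y = 9100×607 + 14300×812 + 16600×654 + 5900×1013 + 22100×465
  = 5523700 + 11611600 + 10856400 + 5976700 + 10276500 = 44244900
Σ wᵢ·x = 6×607 + 5×812 + 28×654 + 29×1013 + 30×465
  = 69341
Ratio = 44244900 / 69341 = 638.07704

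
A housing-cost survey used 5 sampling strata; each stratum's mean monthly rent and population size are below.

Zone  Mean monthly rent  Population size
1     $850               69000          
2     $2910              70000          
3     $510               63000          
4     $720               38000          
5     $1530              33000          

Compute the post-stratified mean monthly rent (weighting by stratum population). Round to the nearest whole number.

Σ Nₕ·x̄ₕ = 372330000
Σ Nₕ = 273000
Overall mean = 372330000 / 273000 = 1363.8462

1364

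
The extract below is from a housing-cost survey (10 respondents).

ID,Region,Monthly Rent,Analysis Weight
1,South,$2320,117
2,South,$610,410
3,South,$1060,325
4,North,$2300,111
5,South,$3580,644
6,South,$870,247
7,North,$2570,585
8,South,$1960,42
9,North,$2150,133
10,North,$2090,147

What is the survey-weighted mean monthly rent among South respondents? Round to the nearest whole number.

South rows: 1, 2, 3, 5, 6, 8
Weighted sum = 2320×117 + 610×410 + 1060×325 + 3580×644 + 870×247 + 1960×42
  = 3468770
Sum of weights = 117 + 410 + 325 + 644 + 247 + 42 = 1785
Weighted mean = 3468770 / 1785 = 1943.2885

1943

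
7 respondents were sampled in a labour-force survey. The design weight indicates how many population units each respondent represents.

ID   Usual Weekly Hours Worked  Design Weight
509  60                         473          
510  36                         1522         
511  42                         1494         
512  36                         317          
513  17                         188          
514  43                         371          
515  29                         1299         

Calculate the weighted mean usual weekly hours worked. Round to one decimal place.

37.8

Weighted sum = 60×473 + 36×1522 + 42×1494 + 36×317 + 17×188 + 43×371 + 29×1299
  = 28380 + 54792 + 62748 + 11412 + 3196 + 15953 + 37671 = 214152
Sum of weights = 5664
Weighted mean = 214152 / 5664 = 37.809322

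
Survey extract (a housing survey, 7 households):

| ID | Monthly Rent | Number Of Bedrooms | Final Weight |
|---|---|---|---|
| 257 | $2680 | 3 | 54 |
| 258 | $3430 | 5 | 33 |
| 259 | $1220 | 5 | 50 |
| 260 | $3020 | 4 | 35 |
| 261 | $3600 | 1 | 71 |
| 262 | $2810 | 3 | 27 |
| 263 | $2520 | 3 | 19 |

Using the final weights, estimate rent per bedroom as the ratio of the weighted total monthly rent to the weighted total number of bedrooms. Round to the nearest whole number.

Σ wᵢ·y = 2680×54 + 3430×33 + 1220×50 + 3020×35 + 3600×71 + 2810×27 + 2520×19
  = 144720 + 113190 + 61000 + 105700 + 255600 + 75870 + 47880 = 803960
Σ wᵢ·x = 3×54 + 5×33 + 5×50 + 4×35 + 1×71 + 3×27 + 3×19
  = 926
Ratio = 803960 / 926 = 868.20734

868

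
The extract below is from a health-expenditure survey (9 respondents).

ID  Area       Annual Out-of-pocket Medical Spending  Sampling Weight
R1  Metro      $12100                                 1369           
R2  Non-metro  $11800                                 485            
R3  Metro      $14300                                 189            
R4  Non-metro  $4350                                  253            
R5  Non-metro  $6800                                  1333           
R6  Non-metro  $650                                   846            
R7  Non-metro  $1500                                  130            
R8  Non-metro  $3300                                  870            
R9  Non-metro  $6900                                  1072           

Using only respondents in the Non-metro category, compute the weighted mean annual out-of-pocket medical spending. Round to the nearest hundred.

Non-metro rows: R2, R4, R5, R6, R7, R8, R9
Weighted sum = 11800×485 + 4350×253 + 6800×1333 + 650×846 + 1500×130 + 3300×870 + 6900×1072
  = 5723000 + 1100550 + 9064400 + 549900 + 195000 + 2871000 + 7396800 = 26900650
Sum of weights = 485 + 253 + 1333 + 846 + 130 + 870 + 1072 = 4989
Weighted mean = 26900650 / 4989 = 5391.9924

5400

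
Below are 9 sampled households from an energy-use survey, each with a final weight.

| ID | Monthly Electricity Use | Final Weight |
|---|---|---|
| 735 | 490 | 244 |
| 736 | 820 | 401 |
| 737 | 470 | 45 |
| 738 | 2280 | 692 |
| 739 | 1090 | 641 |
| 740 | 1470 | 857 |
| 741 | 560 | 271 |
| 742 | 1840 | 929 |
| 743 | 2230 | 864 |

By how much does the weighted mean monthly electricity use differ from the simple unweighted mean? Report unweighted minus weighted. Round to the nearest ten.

Unweighted sum = 490 + 820 + 470 + 2280 + 1090 + 1470 + 560 + 1840 + 2230 = 11250
Unweighted mean = 11250 / 9 = 1250
Weighted sum = 490×244 + 820×401 + 470×45 + 2280×692 + 1090×641 + 1470×857 + 560×271 + 1840×929 + 2230×864
  = 119560 + 328820 + 21150 + 1577760 + 698690 + 1259790 + 151760 + 1709360 + 1926720 = 7793610
Sum of weights = 244 + 401 + 45 + 692 + 641 + 857 + 271 + 929 + 864 = 4944
Weighted mean = 7793610 / 4944 = 1576.3774
Difference (unweighted minus weighted) = -326.37743

-330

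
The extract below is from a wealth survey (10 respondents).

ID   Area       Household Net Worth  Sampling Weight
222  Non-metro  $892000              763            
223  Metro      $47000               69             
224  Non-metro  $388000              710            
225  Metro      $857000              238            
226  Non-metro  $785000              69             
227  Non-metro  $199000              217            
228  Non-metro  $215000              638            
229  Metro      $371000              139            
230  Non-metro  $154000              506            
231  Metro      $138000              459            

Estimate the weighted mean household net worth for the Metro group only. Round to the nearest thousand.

356000

Metro rows: 223, 225, 229, 231
Weighted sum = 47000×69 + 857000×238 + 371000×139 + 138000×459
  = 3243000 + 203966000 + 51569000 + 63342000 = 322120000
Sum of weights = 69 + 238 + 139 + 459 = 905
Weighted mean = 322120000 / 905 = 355933.7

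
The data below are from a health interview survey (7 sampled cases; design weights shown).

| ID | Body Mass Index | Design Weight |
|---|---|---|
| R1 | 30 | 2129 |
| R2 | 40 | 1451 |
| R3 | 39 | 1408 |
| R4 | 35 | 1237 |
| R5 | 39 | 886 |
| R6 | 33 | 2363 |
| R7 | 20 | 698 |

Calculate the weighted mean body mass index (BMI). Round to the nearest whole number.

34

Weighted sum = 30×2129 + 40×1451 + 39×1408 + 35×1237 + 39×886 + 33×2363 + 20×698
  = 63870 + 58040 + 54912 + 43295 + 34554 + 77979 + 13960 = 346610
Sum of weights = 2129 + 1451 + 1408 + 1237 + 886 + 2363 + 698 = 10172
Weighted mean = 346610 / 10172 = 34.074912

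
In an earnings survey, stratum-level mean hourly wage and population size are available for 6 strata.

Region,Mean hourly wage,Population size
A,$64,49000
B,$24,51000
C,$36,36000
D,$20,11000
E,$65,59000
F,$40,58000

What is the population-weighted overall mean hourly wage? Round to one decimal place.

Σ Nₕ·x̄ₕ = 64×49000 + 24×51000 + 36×36000 + 20×11000 + 65×59000 + 40×58000
  = 3136000 + 1224000 + 1296000 + 220000 + 3835000 + 2320000 = 12031000
Σ Nₕ = 49000 + 51000 + 36000 + 11000 + 59000 + 58000 = 264000
Overall mean = 12031000 / 264000 = 45.57197

45.6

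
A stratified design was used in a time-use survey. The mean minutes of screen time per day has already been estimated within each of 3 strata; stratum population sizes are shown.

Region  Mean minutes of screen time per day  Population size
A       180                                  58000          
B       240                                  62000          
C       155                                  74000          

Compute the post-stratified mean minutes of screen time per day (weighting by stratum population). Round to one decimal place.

Σ Nₕ·x̄ₕ = 180×58000 + 240×62000 + 155×74000
  = 10440000 + 14880000 + 11470000 = 36790000
Σ Nₕ = 58000 + 62000 + 74000 = 194000
Overall mean = 36790000 / 194000 = 189.63918

189.6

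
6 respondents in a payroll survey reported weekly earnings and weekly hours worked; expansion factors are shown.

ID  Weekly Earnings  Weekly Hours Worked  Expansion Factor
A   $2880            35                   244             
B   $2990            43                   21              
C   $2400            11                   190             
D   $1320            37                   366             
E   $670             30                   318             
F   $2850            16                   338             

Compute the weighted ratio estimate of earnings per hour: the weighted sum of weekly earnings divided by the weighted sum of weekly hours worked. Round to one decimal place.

72.0

Σ wᵢ·y = 2880990
Σ wᵢ·x = 35×244 + 43×21 + 11×190 + 37×366 + 30×318 + 16×338
  = 8540 + 903 + 2090 + 13542 + 9540 + 5408 = 40023
Ratio = 2880990 / 40023 = 71.98336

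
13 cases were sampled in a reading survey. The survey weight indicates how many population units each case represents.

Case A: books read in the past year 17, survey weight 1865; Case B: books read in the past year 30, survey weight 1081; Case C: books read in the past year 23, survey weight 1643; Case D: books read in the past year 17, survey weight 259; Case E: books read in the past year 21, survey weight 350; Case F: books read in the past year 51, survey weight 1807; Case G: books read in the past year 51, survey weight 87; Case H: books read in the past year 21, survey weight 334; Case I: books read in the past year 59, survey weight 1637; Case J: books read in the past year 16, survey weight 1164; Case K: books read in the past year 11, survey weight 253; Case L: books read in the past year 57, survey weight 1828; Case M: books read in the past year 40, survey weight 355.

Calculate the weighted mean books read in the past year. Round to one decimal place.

35.8

Weighted sum = 453671
Sum of weights = 12663
Weighted mean = 453671 / 12663 = 35.826502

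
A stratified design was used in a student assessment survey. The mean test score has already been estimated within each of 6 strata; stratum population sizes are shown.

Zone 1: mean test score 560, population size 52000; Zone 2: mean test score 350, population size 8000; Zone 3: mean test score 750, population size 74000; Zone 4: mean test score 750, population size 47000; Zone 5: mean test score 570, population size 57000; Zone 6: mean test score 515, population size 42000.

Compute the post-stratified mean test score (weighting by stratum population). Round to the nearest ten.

Σ Nₕ·x̄ₕ = 560×52000 + 350×8000 + 750×74000 + 750×47000 + 570×57000 + 515×42000
  = 29120000 + 2800000 + 55500000 + 35250000 + 32490000 + 21630000 = 176790000
Σ Nₕ = 52000 + 8000 + 74000 + 47000 + 57000 + 42000 = 280000
Overall mean = 176790000 / 280000 = 631.39286

630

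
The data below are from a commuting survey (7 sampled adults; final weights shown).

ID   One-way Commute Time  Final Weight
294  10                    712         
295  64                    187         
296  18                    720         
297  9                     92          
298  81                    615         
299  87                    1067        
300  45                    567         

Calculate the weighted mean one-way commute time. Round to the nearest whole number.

51

Weighted sum = 10×712 + 64×187 + 18×720 + 9×92 + 81×615 + 87×1067 + 45×567
  = 7120 + 11968 + 12960 + 828 + 49815 + 92829 + 25515 = 201035
Sum of weights = 712 + 187 + 720 + 92 + 615 + 1067 + 567 = 3960
Weighted mean = 201035 / 3960 = 50.766414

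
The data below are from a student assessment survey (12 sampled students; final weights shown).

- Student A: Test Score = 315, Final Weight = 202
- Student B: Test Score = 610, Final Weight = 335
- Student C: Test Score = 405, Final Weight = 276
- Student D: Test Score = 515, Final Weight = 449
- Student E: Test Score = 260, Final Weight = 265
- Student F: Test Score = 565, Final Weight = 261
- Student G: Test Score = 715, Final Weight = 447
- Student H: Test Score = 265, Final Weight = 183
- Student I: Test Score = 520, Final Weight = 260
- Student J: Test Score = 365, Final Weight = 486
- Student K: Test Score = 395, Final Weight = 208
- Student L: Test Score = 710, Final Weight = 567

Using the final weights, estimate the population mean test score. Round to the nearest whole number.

Weighted sum = 315×202 + 610×335 + 405×276 + 515×449 + 260×265 + 565×261 + 715×447 + 265×183 + 520×260 + 365×486 + 395×208 + 710×567
  = 63630 + 204350 + 111780 + 231235 + 68900 + 147465 + 319605 + 48495 + 135200 + 177390 + 82160 + 402570 = 1992780
Sum of weights = 202 + 335 + 276 + 449 + 265 + 261 + 447 + 183 + 260 + 486 + 208 + 567 = 3939
Weighted mean = 1992780 / 3939 = 505.91013

506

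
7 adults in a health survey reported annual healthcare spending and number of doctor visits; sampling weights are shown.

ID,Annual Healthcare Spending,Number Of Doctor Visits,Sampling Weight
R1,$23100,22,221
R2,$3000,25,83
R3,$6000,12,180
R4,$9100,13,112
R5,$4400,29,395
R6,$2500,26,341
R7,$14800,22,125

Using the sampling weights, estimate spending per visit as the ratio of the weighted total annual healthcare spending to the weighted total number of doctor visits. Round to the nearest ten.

350

Σ wᵢ·y = 23100×221 + 3000×83 + 6000×180 + 9100×112 + 4400×395 + 2500×341 + 14800×125
  = 11893800
Σ wᵢ·x = 22×221 + 25×83 + 12×180 + 13×112 + 29×395 + 26×341 + 22×125
  = 4862 + 2075 + 2160 + 1456 + 11455 + 8866 + 2750 = 33624
Ratio = 11893800 / 33624 = 353.72948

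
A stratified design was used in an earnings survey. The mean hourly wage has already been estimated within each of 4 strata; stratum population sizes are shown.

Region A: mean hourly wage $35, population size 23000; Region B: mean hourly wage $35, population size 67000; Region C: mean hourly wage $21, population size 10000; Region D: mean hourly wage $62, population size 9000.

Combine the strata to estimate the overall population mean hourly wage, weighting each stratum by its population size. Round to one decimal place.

35.9

Σ Nₕ·x̄ₕ = 35×23000 + 35×67000 + 21×10000 + 62×9000
  = 805000 + 2345000 + 210000 + 558000 = 3918000
Σ Nₕ = 23000 + 67000 + 10000 + 9000 = 109000
Overall mean = 3918000 / 109000 = 35.944954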